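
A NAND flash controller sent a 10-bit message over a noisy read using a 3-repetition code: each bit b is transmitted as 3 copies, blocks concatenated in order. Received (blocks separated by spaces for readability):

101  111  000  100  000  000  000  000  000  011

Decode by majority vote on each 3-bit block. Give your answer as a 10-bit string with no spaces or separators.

1100000001

Block 1 (101): 2 ones → 1
Block 2 (111): 3 ones → 1
Block 3 (000): 0 ones → 0
Block 4 (100): 1 one → 0
Block 5 (000): 0 ones → 0
Block 6 (000): 0 ones → 0
Block 7 (000): 0 ones → 0
Block 8 (000): 0 ones → 0
Block 9 (000): 0 ones → 0
Block 10 (011): 2 ones → 1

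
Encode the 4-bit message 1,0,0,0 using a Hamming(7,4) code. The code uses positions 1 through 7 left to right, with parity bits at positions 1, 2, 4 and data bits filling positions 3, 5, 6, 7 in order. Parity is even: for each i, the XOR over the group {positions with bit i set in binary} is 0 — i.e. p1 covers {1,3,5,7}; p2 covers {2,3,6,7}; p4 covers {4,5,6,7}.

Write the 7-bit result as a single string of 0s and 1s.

Place data at non-parity positions: p1 p2 1 p4 0 0 0
p1 (pos 1,3,5,7): XOR of data positions = 1⊕0⊕0 = 1
p2 (pos 2,3,6,7): XOR of data positions = 1⊕0⊕0 = 1
p4 (pos 4,5,6,7): XOR of data positions = 0⊕0⊕0 = 0
Codeword: 1110000

1110000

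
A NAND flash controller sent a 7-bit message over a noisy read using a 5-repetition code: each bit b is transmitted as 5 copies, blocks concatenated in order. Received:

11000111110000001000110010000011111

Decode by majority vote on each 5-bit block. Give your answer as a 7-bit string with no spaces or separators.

Block 1 (11000): 2 ones → 0
Block 2 (11111): 5 ones → 1
Block 3 (00000): 0 ones → 0
Block 4 (01000): 1 one → 0
Block 5 (11001): 3 ones → 1
Block 6 (00000): 0 ones → 0
Block 7 (11111): 5 ones → 1

0100101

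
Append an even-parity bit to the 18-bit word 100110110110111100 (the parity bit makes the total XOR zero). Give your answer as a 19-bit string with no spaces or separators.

XOR of the 18 data bits: 1⊕0⊕0⊕1⊕1⊕0⊕1⊕1⊕0⊕1⊕1⊕0⊕1⊕1⊕1⊕1⊕0⊕0 = 1
Parity bit = 1 (so all 19 bits XOR to 0).

1001101101101111001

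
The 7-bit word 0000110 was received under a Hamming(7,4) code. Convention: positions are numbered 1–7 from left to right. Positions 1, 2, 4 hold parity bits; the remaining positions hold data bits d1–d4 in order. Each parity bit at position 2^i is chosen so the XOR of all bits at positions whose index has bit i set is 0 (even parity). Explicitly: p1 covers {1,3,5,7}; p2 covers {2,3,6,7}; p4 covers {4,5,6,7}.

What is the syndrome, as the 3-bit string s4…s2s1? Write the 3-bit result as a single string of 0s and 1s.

s1 (pos 1,3,5,7): 0⊕0⊕1⊕0 = 1
s2 (pos 2,3,6,7): 0⊕0⊕1⊕0 = 1
s4 (pos 4,5,6,7): 0⊕1⊕1⊕0 = 0
Syndrome s4…s1 = 011 → error at position 3.

011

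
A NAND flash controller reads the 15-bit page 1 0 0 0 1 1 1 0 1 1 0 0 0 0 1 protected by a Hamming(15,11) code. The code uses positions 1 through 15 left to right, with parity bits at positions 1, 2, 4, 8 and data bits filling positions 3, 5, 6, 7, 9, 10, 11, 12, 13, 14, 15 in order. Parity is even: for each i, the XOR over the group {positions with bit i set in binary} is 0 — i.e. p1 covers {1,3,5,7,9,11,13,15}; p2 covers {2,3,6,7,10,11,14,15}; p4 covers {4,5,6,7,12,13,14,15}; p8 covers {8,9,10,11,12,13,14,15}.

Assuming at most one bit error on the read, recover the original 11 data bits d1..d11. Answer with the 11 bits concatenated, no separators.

01110100001

s1 (pos 1,3,5,7,9,11,13,15): 1⊕0⊕1⊕1⊕1⊕0⊕0⊕1 = 1
s2 (pos 2,3,6,7,10,11,14,15): 0⊕0⊕1⊕1⊕1⊕0⊕0⊕1 = 0
s4 (pos 4,5,6,7,12,13,14,15): 0⊕1⊕1⊕1⊕0⊕0⊕0⊕1 = 0
s8 (pos 8,9,10,11,12,13,14,15): 0⊕1⊕1⊕0⊕0⊕0⊕0⊕1 = 1
Syndrome s8…s1 = 1001 → error at position 9.
Flip position 9: 100011101100001 → 100011100100001
Read data bits from positions 3,5,6,7,9,10,11,12,13,14,15: 01110100001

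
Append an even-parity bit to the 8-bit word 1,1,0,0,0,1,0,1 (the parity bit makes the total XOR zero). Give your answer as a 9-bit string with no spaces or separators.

110001010

XOR of the 8 data bits: 1⊕1⊕0⊕0⊕0⊕1⊕0⊕1 = 0
Parity bit = 0 (so all 9 bits XOR to 0).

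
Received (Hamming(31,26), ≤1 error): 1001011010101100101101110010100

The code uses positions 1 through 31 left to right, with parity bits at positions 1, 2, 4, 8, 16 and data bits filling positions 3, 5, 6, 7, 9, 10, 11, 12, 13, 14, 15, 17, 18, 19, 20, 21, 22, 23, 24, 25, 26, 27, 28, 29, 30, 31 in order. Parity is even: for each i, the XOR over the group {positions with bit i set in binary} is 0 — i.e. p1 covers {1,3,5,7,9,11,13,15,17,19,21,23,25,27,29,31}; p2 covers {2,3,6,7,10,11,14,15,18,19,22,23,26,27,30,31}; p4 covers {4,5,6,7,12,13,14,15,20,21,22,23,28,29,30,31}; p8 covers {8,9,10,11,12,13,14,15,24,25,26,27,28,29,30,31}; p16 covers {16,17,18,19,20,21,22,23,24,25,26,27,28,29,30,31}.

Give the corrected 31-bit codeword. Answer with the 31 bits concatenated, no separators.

1001011010111100101101110010100

s1 (pos 1,3,5,7,9,11,13,15,17,19,21,23,25,27,29,31): 1⊕0⊕0⊕1⊕1⊕1⊕1⊕0⊕1⊕1⊕0⊕1⊕0⊕1⊕1⊕0 = 0
s2 (pos 2,3,6,7,10,11,14,15,18,19,22,23,26,27,30,31): 0⊕0⊕1⊕1⊕0⊕1⊕1⊕0⊕0⊕1⊕1⊕1⊕0⊕1⊕0⊕0 = 0
s4 (pos 4,5,6,7,12,13,14,15,20,21,22,23,28,29,30,31): 1⊕0⊕1⊕1⊕0⊕1⊕1⊕0⊕1⊕0⊕1⊕1⊕0⊕1⊕0⊕0 = 1
s8 (pos 8,9,10,11,12,13,14,15,24,25,26,27,28,29,30,31): 0⊕1⊕0⊕1⊕0⊕1⊕1⊕0⊕1⊕0⊕0⊕1⊕0⊕1⊕0⊕0 = 1
s16 (pos 16,17,18,19,20,21,22,23,24,25,26,27,28,29,30,31): 0⊕1⊕0⊕1⊕1⊕0⊕1⊕1⊕1⊕0⊕0⊕1⊕0⊕1⊕0⊕0 = 0
Syndrome s16…s1 = 01100 → error at position 12.
Flip position 12: 1001011010101100101101110010100 → 1001011010111100101101110010100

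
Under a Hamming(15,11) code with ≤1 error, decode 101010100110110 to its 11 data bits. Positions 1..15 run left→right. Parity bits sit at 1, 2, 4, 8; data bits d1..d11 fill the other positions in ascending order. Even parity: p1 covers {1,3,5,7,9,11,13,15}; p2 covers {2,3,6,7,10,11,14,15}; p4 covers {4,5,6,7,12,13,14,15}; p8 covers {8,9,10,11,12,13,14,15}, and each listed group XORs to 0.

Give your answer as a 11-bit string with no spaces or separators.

s1 (pos 1,3,5,7,9,11,13,15): 1⊕1⊕1⊕1⊕0⊕1⊕1⊕0 = 0
s2 (pos 2,3,6,7,10,11,14,15): 0⊕1⊕0⊕1⊕1⊕1⊕1⊕0 = 1
s4 (pos 4,5,6,7,12,13,14,15): 0⊕1⊕0⊕1⊕0⊕1⊕1⊕0 = 0
s8 (pos 8,9,10,11,12,13,14,15): 0⊕0⊕1⊕1⊕0⊕1⊕1⊕0 = 0
Syndrome s8…s1 = 0010 → error at position 2.
Flip position 2: 101010100110110 → 111010100110110
Read data bits from positions 3,5,6,7,9,10,11,12,13,14,15: 11010110110

11010110110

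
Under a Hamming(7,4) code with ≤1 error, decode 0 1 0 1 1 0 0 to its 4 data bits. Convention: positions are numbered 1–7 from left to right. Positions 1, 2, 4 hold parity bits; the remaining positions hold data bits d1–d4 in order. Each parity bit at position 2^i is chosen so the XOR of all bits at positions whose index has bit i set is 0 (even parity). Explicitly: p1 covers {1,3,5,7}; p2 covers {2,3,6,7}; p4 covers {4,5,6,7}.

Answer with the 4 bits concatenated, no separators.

s1 (pos 1,3,5,7): 0⊕0⊕1⊕0 = 1
s2 (pos 2,3,6,7): 1⊕0⊕0⊕0 = 1
s4 (pos 4,5,6,7): 1⊕1⊕0⊕0 = 0
Syndrome s4…s1 = 011 → error at position 3.
Flip position 3: 0101100 → 0111100
Read data bits from positions 3,5,6,7: 1100

1100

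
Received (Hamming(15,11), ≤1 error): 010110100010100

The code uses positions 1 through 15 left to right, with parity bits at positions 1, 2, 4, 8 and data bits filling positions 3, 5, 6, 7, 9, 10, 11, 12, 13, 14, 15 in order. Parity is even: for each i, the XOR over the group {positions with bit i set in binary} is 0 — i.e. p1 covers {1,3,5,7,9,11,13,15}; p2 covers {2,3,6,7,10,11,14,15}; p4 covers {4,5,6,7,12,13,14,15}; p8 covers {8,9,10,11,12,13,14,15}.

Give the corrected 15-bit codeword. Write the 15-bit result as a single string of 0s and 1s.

000110100010100

s1 (pos 1,3,5,7,9,11,13,15): 0⊕0⊕1⊕1⊕0⊕1⊕1⊕0 = 0
s2 (pos 2,3,6,7,10,11,14,15): 1⊕0⊕0⊕1⊕0⊕1⊕0⊕0 = 1
s4 (pos 4,5,6,7,12,13,14,15): 1⊕1⊕0⊕1⊕0⊕1⊕0⊕0 = 0
s8 (pos 8,9,10,11,12,13,14,15): 0⊕0⊕0⊕1⊕0⊕1⊕0⊕0 = 0
Syndrome s8…s1 = 0010 → error at position 2.
Flip position 2: 010110100010100 → 000110100010100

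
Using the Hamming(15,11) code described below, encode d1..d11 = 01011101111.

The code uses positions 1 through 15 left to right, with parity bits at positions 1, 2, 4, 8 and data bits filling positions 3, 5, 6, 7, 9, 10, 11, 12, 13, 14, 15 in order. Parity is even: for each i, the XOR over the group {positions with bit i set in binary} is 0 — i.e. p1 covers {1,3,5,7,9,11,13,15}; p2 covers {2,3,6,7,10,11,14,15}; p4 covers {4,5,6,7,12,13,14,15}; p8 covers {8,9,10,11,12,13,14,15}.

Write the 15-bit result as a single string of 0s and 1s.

100010101101111

Place data at non-parity positions: p1 p2 0 p4 1 0 1 p8 1 1 0 1 1 1 1
p1 (pos 1,3,5,7,9,11,13,15): XOR of data positions = 0⊕1⊕1⊕1⊕0⊕1⊕1 = 1
p2 (pos 2,3,6,7,10,11,14,15): XOR of data positions = 0⊕0⊕1⊕1⊕0⊕1⊕1 = 0
p4 (pos 4,5,6,7,12,13,14,15): XOR of data positions = 1⊕0⊕1⊕1⊕1⊕1⊕1 = 0
p8 (pos 8,9,10,11,12,13,14,15): XOR of data positions = 1⊕1⊕0⊕1⊕1⊕1⊕1 = 0
Codeword: 100010101101111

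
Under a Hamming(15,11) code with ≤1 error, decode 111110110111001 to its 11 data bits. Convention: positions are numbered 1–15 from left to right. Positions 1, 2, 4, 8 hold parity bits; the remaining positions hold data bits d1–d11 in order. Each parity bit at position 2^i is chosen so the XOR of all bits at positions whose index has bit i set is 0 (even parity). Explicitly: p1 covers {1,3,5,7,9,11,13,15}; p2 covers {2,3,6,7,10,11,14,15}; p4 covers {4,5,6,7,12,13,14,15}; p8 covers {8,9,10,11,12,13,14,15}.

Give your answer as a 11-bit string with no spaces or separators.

11010110001

s1 (pos 1,3,5,7,9,11,13,15): 1⊕1⊕1⊕1⊕0⊕1⊕0⊕1 = 0
s2 (pos 2,3,6,7,10,11,14,15): 1⊕1⊕0⊕1⊕1⊕1⊕0⊕1 = 0
s4 (pos 4,5,6,7,12,13,14,15): 1⊕1⊕0⊕1⊕1⊕0⊕0⊕1 = 1
s8 (pos 8,9,10,11,12,13,14,15): 1⊕0⊕1⊕1⊕1⊕0⊕0⊕1 = 1
Syndrome s8…s1 = 1100 → error at position 12.
Flip position 12: 111110110111001 → 111110110110001
Read data bits from positions 3,5,6,7,9,10,11,12,13,14,15: 11010110001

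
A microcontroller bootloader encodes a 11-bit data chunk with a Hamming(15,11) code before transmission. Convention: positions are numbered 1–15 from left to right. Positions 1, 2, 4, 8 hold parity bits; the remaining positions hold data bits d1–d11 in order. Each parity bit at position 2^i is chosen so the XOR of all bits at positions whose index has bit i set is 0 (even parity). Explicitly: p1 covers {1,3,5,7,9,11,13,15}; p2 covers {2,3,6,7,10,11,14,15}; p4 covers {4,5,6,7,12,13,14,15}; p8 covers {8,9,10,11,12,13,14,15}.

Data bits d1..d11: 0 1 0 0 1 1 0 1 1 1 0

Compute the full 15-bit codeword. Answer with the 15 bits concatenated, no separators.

100010011101110

Place data at non-parity positions: p1 p2 0 p4 1 0 0 p8 1 1 0 1 1 1 0
p1 (pos 1,3,5,7,9,11,13,15): XOR of data positions = 0⊕1⊕0⊕1⊕0⊕1⊕0 = 1
p2 (pos 2,3,6,7,10,11,14,15): XOR of data positions = 0⊕0⊕0⊕1⊕0⊕1⊕0 = 0
p4 (pos 4,5,6,7,12,13,14,15): XOR of data positions = 1⊕0⊕0⊕1⊕1⊕1⊕0 = 0
p8 (pos 8,9,10,11,12,13,14,15): XOR of data positions = 1⊕1⊕0⊕1⊕1⊕1⊕0 = 1
Codeword: 100010011101110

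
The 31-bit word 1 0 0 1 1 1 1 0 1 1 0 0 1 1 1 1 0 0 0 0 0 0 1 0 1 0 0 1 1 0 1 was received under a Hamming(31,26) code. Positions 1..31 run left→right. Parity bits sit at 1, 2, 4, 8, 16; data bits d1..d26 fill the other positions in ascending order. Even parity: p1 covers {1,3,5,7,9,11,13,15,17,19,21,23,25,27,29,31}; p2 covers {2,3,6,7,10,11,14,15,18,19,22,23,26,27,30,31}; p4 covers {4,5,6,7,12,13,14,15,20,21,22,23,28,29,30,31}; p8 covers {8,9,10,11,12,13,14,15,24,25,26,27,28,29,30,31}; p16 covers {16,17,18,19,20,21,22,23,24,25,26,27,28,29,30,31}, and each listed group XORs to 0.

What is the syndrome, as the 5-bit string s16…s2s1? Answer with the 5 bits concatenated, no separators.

s1 (pos 1,3,5,7,9,11,13,15,17,19,21,23,25,27,29,31): 1⊕0⊕1⊕1⊕1⊕0⊕1⊕1⊕0⊕0⊕0⊕1⊕1⊕0⊕1⊕1 = 0
s2 (pos 2,3,6,7,10,11,14,15,18,19,22,23,26,27,30,31): 0⊕0⊕1⊕1⊕1⊕0⊕1⊕1⊕0⊕0⊕0⊕1⊕0⊕0⊕0⊕1 = 1
s4 (pos 4,5,6,7,12,13,14,15,20,21,22,23,28,29,30,31): 1⊕1⊕1⊕1⊕0⊕1⊕1⊕1⊕0⊕0⊕0⊕1⊕1⊕1⊕0⊕1 = 1
s8 (pos 8,9,10,11,12,13,14,15,24,25,26,27,28,29,30,31): 0⊕1⊕1⊕0⊕0⊕1⊕1⊕1⊕0⊕1⊕0⊕0⊕1⊕1⊕0⊕1 = 1
s16 (pos 16,17,18,19,20,21,22,23,24,25,26,27,28,29,30,31): 1⊕0⊕0⊕0⊕0⊕0⊕0⊕1⊕0⊕1⊕0⊕0⊕1⊕1⊕0⊕1 = 0
Syndrome s16…s1 = 01110 → error at position 14.

01110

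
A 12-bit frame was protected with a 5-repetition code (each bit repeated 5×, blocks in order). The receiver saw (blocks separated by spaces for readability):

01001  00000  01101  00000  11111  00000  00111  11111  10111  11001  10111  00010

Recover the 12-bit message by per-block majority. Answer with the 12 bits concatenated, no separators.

001010111110

Block 1 (01001): 2 ones → 0
Block 2 (00000): 0 ones → 0
Block 3 (01101): 3 ones → 1
Block 4 (00000): 0 ones → 0
Block 5 (11111): 5 ones → 1
Block 6 (00000): 0 ones → 0
Block 7 (00111): 3 ones → 1
Block 8 (11111): 5 ones → 1
Block 9 (10111): 4 ones → 1
Block 10 (11001): 3 ones → 1
Block 11 (10111): 4 ones → 1
Block 12 (00010): 1 one → 0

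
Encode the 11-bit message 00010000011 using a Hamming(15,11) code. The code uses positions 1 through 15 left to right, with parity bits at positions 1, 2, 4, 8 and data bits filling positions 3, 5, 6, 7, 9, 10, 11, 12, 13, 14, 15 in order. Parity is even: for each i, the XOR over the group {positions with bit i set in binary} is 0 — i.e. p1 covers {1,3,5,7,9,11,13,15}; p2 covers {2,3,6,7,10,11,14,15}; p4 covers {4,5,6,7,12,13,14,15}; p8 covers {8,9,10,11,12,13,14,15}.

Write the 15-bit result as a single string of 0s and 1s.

010100100000011

Place data at non-parity positions: p1 p2 0 p4 0 0 1 p8 0 0 0 0 0 1 1
p1 (pos 1,3,5,7,9,11,13,15): XOR of data positions = 0⊕0⊕1⊕0⊕0⊕0⊕1 = 0
p2 (pos 2,3,6,7,10,11,14,15): XOR of data positions = 0⊕0⊕1⊕0⊕0⊕1⊕1 = 1
p4 (pos 4,5,6,7,12,13,14,15): XOR of data positions = 0⊕0⊕1⊕0⊕0⊕1⊕1 = 1
p8 (pos 8,9,10,11,12,13,14,15): XOR of data positions = 0⊕0⊕0⊕0⊕0⊕1⊕1 = 0
Codeword: 010100100000011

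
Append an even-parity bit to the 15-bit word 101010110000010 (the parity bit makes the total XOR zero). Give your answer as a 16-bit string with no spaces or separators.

XOR of the 15 data bits: 1⊕0⊕1⊕0⊕1⊕0⊕1⊕1⊕0⊕0⊕0⊕0⊕0⊕1⊕0 = 0
Parity bit = 0 (so all 16 bits XOR to 0).

1010101100000100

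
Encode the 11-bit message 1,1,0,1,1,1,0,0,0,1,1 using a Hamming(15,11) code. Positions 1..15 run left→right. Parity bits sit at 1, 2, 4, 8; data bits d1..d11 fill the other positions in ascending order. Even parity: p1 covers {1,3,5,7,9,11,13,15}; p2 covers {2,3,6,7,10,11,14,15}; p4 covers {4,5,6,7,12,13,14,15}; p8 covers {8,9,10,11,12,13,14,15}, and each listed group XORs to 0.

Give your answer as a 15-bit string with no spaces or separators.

Place data at non-parity positions: p1 p2 1 p4 1 0 1 p8 1 1 0 0 0 1 1
p1 (pos 1,3,5,7,9,11,13,15): XOR of data positions = 1⊕1⊕1⊕1⊕0⊕0⊕1 = 1
p2 (pos 2,3,6,7,10,11,14,15): XOR of data positions = 1⊕0⊕1⊕1⊕0⊕1⊕1 = 1
p4 (pos 4,5,6,7,12,13,14,15): XOR of data positions = 1⊕0⊕1⊕0⊕0⊕1⊕1 = 0
p8 (pos 8,9,10,11,12,13,14,15): XOR of data positions = 1⊕1⊕0⊕0⊕0⊕1⊕1 = 0
Codeword: 111010101100011

111010101100011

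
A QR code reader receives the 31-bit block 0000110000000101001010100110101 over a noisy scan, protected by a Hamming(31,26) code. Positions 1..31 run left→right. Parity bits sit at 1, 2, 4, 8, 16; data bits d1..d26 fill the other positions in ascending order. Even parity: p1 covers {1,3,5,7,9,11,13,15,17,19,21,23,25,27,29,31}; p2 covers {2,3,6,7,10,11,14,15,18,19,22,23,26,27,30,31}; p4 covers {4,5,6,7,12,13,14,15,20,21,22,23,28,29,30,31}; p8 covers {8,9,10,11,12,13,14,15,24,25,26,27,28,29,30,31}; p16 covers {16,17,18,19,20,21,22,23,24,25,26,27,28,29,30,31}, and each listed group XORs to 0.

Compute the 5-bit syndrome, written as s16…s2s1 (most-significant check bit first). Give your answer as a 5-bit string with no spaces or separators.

01111

s1 (pos 1,3,5,7,9,11,13,15,17,19,21,23,25,27,29,31): 0⊕0⊕1⊕0⊕0⊕0⊕0⊕0⊕0⊕1⊕1⊕1⊕0⊕1⊕1⊕1 = 1
s2 (pos 2,3,6,7,10,11,14,15,18,19,22,23,26,27,30,31): 0⊕0⊕1⊕0⊕0⊕0⊕1⊕0⊕0⊕1⊕0⊕1⊕1⊕1⊕0⊕1 = 1
s4 (pos 4,5,6,7,12,13,14,15,20,21,22,23,28,29,30,31): 0⊕1⊕1⊕0⊕0⊕0⊕1⊕0⊕0⊕1⊕0⊕1⊕0⊕1⊕0⊕1 = 1
s8 (pos 8,9,10,11,12,13,14,15,24,25,26,27,28,29,30,31): 0⊕0⊕0⊕0⊕0⊕0⊕1⊕0⊕0⊕0⊕1⊕1⊕0⊕1⊕0⊕1 = 1
s16 (pos 16,17,18,19,20,21,22,23,24,25,26,27,28,29,30,31): 1⊕0⊕0⊕1⊕0⊕1⊕0⊕1⊕0⊕0⊕1⊕1⊕0⊕1⊕0⊕1 = 0
Syndrome s16…s1 = 01111 → error at position 15.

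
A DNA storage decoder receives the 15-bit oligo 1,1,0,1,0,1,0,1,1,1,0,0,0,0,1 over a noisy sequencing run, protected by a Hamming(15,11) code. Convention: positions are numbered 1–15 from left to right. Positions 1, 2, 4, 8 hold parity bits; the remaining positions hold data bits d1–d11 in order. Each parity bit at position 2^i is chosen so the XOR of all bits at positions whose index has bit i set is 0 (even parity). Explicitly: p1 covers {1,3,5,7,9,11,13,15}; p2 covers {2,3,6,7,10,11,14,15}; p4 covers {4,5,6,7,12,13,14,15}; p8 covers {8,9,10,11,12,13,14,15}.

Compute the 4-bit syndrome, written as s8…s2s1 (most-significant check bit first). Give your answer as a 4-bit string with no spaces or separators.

s1 (pos 1,3,5,7,9,11,13,15): 1⊕0⊕0⊕0⊕1⊕0⊕0⊕1 = 1
s2 (pos 2,3,6,7,10,11,14,15): 1⊕0⊕1⊕0⊕1⊕0⊕0⊕1 = 0
s4 (pos 4,5,6,7,12,13,14,15): 1⊕0⊕1⊕0⊕0⊕0⊕0⊕1 = 1
s8 (pos 8,9,10,11,12,13,14,15): 1⊕1⊕1⊕0⊕0⊕0⊕0⊕1 = 0
Syndrome s8…s1 = 0101 → error at position 5.

0101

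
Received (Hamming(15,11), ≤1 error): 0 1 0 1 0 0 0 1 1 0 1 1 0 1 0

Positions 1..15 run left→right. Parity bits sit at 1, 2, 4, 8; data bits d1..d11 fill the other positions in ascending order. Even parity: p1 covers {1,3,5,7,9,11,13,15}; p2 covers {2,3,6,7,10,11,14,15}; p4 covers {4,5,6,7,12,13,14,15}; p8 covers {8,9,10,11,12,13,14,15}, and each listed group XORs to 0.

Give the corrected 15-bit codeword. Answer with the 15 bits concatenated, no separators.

010100011011000

s1 (pos 1,3,5,7,9,11,13,15): 0⊕0⊕0⊕0⊕1⊕1⊕0⊕0 = 0
s2 (pos 2,3,6,7,10,11,14,15): 1⊕0⊕0⊕0⊕0⊕1⊕1⊕0 = 1
s4 (pos 4,5,6,7,12,13,14,15): 1⊕0⊕0⊕0⊕1⊕0⊕1⊕0 = 1
s8 (pos 8,9,10,11,12,13,14,15): 1⊕1⊕0⊕1⊕1⊕0⊕1⊕0 = 1
Syndrome s8…s1 = 1110 → error at position 14.
Flip position 14: 010100011011010 → 010100011011000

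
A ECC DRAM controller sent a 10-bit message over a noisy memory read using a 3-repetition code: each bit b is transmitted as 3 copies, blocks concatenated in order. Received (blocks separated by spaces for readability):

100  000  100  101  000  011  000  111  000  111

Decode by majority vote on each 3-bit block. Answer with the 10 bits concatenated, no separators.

0001010101

Block 1 (100): 1 one → 0
Block 2 (000): 0 ones → 0
Block 3 (100): 1 one → 0
Block 4 (101): 2 ones → 1
Block 5 (000): 0 ones → 0
Block 6 (011): 2 ones → 1
Block 7 (000): 0 ones → 0
Block 8 (111): 3 ones → 1
Block 9 (000): 0 ones → 0
Block 10 (111): 3 ones → 1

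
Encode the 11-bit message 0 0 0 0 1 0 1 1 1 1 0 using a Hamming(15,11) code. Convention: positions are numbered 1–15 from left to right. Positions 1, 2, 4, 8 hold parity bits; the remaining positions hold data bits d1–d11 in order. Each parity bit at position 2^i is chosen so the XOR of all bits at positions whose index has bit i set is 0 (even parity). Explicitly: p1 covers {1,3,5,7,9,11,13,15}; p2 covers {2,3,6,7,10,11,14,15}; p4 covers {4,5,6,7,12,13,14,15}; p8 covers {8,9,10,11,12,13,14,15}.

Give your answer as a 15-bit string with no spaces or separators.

100100011011110

Place data at non-parity positions: p1 p2 0 p4 0 0 0 p8 1 0 1 1 1 1 0
p1 (pos 1,3,5,7,9,11,13,15): XOR of data positions = 0⊕0⊕0⊕1⊕1⊕1⊕0 = 1
p2 (pos 2,3,6,7,10,11,14,15): XOR of data positions = 0⊕0⊕0⊕0⊕1⊕1⊕0 = 0
p4 (pos 4,5,6,7,12,13,14,15): XOR of data positions = 0⊕0⊕0⊕1⊕1⊕1⊕0 = 1
p8 (pos 8,9,10,11,12,13,14,15): XOR of data positions = 1⊕0⊕1⊕1⊕1⊕1⊕0 = 1
Codeword: 100100011011110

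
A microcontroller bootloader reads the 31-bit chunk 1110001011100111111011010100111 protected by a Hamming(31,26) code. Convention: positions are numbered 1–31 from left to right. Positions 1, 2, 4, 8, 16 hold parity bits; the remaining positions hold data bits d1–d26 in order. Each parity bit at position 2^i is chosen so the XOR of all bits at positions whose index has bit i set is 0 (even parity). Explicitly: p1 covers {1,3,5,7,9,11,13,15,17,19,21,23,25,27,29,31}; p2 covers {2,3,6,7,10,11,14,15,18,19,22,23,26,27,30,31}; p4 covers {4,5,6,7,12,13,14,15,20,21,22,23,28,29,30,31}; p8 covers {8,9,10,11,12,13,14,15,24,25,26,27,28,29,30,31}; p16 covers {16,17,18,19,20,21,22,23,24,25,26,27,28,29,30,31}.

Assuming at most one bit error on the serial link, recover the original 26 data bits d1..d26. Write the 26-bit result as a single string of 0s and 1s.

s1 (pos 1,3,5,7,9,11,13,15,17,19,21,23,25,27,29,31): 1⊕1⊕0⊕1⊕1⊕1⊕0⊕1⊕1⊕1⊕1⊕0⊕0⊕0⊕1⊕1 = 1
s2 (pos 2,3,6,7,10,11,14,15,18,19,22,23,26,27,30,31): 1⊕1⊕0⊕1⊕1⊕1⊕1⊕1⊕1⊕1⊕1⊕0⊕1⊕0⊕1⊕1 = 1
s4 (pos 4,5,6,7,12,13,14,15,20,21,22,23,28,29,30,31): 0⊕0⊕0⊕1⊕0⊕0⊕1⊕1⊕0⊕1⊕1⊕0⊕0⊕1⊕1⊕1 = 0
s8 (pos 8,9,10,11,12,13,14,15,24,25,26,27,28,29,30,31): 0⊕1⊕1⊕1⊕0⊕0⊕1⊕1⊕1⊕0⊕1⊕0⊕0⊕1⊕1⊕1 = 0
s16 (pos 16,17,18,19,20,21,22,23,24,25,26,27,28,29,30,31): 1⊕1⊕1⊕1⊕0⊕1⊕1⊕0⊕1⊕0⊕1⊕0⊕0⊕1⊕1⊕1 = 1
Syndrome s16…s1 = 10011 → error at position 19.
Flip position 19: 1110001011100111111011010100111 → 1110001011100111110011010100111
Read data bits from positions 3,5,6,7,9,10,11,12,13,14,15,17,18,19,20,21,22,23,24,25,26,27,28,29,30,31: 10011110011110011010100111

10011110011110011010100111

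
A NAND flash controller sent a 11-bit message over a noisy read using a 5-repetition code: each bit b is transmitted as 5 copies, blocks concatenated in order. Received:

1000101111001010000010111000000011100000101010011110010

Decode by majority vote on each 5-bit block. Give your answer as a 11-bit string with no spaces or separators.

01001010110

Block 1 (10001): 2 ones → 0
Block 2 (01111): 4 ones → 1
Block 3 (00101): 2 ones → 0
Block 4 (00000): 0 ones → 0
Block 5 (10111): 4 ones → 1
Block 6 (00000): 0 ones → 0
Block 7 (00111): 3 ones → 1
Block 8 (00000): 0 ones → 0
Block 9 (10101): 3 ones → 1
Block 10 (00111): 3 ones → 1
Block 11 (10010): 2 ones → 0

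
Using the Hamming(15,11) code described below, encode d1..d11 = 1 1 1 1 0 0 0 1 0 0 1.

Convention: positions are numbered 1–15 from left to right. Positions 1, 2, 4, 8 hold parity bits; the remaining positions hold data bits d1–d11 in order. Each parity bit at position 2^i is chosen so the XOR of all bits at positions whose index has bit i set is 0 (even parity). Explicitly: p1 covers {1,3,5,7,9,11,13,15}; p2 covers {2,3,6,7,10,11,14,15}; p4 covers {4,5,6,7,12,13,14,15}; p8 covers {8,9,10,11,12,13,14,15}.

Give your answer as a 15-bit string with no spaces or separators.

001111100001001

Place data at non-parity positions: p1 p2 1 p4 1 1 1 p8 0 0 0 1 0 0 1
p1 (pos 1,3,5,7,9,11,13,15): XOR of data positions = 1⊕1⊕1⊕0⊕0⊕0⊕1 = 0
p2 (pos 2,3,6,7,10,11,14,15): XOR of data positions = 1⊕1⊕1⊕0⊕0⊕0⊕1 = 0
p4 (pos 4,5,6,7,12,13,14,15): XOR of data positions = 1⊕1⊕1⊕1⊕0⊕0⊕1 = 1
p8 (pos 8,9,10,11,12,13,14,15): XOR of data positions = 0⊕0⊕0⊕1⊕0⊕0⊕1 = 0
Codeword: 001111100001001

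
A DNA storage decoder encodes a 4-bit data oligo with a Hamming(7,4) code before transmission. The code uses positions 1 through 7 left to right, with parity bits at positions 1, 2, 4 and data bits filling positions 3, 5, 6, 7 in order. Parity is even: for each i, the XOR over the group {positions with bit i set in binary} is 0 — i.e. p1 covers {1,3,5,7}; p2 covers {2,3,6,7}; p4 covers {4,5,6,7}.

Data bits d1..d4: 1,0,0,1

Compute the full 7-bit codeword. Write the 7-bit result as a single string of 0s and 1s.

0011001

Place data at non-parity positions: p1 p2 1 p4 0 0 1
p1 (pos 1,3,5,7): XOR of data positions = 1⊕0⊕1 = 0
p2 (pos 2,3,6,7): XOR of data positions = 1⊕0⊕1 = 0
p4 (pos 4,5,6,7): XOR of data positions = 0⊕0⊕1 = 1
Codeword: 0011001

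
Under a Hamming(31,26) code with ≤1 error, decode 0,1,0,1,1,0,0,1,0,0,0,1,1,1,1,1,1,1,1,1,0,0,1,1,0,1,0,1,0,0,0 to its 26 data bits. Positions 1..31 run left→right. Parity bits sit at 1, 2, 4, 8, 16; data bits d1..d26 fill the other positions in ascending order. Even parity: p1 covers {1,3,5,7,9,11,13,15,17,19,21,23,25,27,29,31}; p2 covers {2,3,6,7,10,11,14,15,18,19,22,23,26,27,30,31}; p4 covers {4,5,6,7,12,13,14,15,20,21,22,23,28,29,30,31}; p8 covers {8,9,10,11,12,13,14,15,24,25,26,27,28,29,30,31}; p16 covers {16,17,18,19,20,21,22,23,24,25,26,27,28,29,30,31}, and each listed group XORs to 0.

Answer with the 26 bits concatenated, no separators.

s1 (pos 1,3,5,7,9,11,13,15,17,19,21,23,25,27,29,31): 0⊕0⊕1⊕0⊕0⊕0⊕1⊕1⊕1⊕1⊕0⊕1⊕0⊕0⊕0⊕0 = 0
s2 (pos 2,3,6,7,10,11,14,15,18,19,22,23,26,27,30,31): 1⊕0⊕0⊕0⊕0⊕0⊕1⊕1⊕1⊕1⊕0⊕1⊕1⊕0⊕0⊕0 = 1
s4 (pos 4,5,6,7,12,13,14,15,20,21,22,23,28,29,30,31): 1⊕1⊕0⊕0⊕1⊕1⊕1⊕1⊕1⊕0⊕0⊕1⊕1⊕0⊕0⊕0 = 1
s8 (pos 8,9,10,11,12,13,14,15,24,25,26,27,28,29,30,31): 1⊕0⊕0⊕0⊕1⊕1⊕1⊕1⊕1⊕0⊕1⊕0⊕1⊕0⊕0⊕0 = 0
s16 (pos 16,17,18,19,20,21,22,23,24,25,26,27,28,29,30,31): 1⊕1⊕1⊕1⊕1⊕0⊕0⊕1⊕1⊕0⊕1⊕0⊕1⊕0⊕0⊕0 = 1
Syndrome s16…s1 = 10110 → error at position 22.
Flip position 22: 0101100100011111111100110101000 → 0101100100011111111101110101000
Read data bits from positions 3,5,6,7,9,10,11,12,13,14,15,17,18,19,20,21,22,23,24,25,26,27,28,29,30,31: 01000001111111101110101000

01000001111111101110101000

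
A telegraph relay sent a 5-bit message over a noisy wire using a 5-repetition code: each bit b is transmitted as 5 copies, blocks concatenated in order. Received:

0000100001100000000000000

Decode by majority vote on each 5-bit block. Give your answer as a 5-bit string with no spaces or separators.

00000

Block 1 (00001): 1 one → 0
Block 2 (00001): 1 one → 0
Block 3 (10000): 1 one → 0
Block 4 (00000): 0 ones → 0
Block 5 (00000): 0 ones → 0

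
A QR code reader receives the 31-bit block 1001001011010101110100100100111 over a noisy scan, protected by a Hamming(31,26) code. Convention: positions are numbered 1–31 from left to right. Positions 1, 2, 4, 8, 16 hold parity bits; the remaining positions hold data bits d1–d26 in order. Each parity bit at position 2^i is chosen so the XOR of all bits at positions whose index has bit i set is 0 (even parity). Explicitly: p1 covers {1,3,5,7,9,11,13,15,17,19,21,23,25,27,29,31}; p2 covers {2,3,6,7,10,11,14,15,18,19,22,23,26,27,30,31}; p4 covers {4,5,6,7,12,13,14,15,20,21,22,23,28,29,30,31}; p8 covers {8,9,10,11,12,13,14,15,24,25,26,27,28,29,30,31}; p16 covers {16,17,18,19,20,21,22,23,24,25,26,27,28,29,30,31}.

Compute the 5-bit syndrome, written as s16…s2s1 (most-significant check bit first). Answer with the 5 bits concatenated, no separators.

s1 (pos 1,3,5,7,9,11,13,15,17,19,21,23,25,27,29,31): 1⊕0⊕0⊕1⊕1⊕0⊕0⊕0⊕1⊕0⊕0⊕1⊕0⊕0⊕1⊕1 = 1
s2 (pos 2,3,6,7,10,11,14,15,18,19,22,23,26,27,30,31): 0⊕0⊕0⊕1⊕1⊕0⊕1⊕0⊕1⊕0⊕0⊕1⊕1⊕0⊕1⊕1 = 0
s4 (pos 4,5,6,7,12,13,14,15,20,21,22,23,28,29,30,31): 1⊕0⊕0⊕1⊕1⊕0⊕1⊕0⊕1⊕0⊕0⊕1⊕0⊕1⊕1⊕1 = 1
s8 (pos 8,9,10,11,12,13,14,15,24,25,26,27,28,29,30,31): 0⊕1⊕1⊕0⊕1⊕0⊕1⊕0⊕0⊕0⊕1⊕0⊕0⊕1⊕1⊕1 = 0
s16 (pos 16,17,18,19,20,21,22,23,24,25,26,27,28,29,30,31): 1⊕1⊕1⊕0⊕1⊕0⊕0⊕1⊕0⊕0⊕1⊕0⊕0⊕1⊕1⊕1 = 1
Syndrome s16…s1 = 10101 → error at position 21.

10101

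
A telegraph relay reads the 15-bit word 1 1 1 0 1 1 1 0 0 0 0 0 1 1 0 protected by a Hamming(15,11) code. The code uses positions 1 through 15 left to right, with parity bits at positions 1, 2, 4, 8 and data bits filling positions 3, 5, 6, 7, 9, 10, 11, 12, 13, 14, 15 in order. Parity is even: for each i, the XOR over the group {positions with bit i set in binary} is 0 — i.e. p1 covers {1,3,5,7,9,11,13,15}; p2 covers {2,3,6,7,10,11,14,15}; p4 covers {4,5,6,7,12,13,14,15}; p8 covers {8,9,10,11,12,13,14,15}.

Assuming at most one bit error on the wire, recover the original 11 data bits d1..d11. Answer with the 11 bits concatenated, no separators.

11100000110

s1 (pos 1,3,5,7,9,11,13,15): 1⊕1⊕1⊕1⊕0⊕0⊕1⊕0 = 1
s2 (pos 2,3,6,7,10,11,14,15): 1⊕1⊕1⊕1⊕0⊕0⊕1⊕0 = 1
s4 (pos 4,5,6,7,12,13,14,15): 0⊕1⊕1⊕1⊕0⊕1⊕1⊕0 = 1
s8 (pos 8,9,10,11,12,13,14,15): 0⊕0⊕0⊕0⊕0⊕1⊕1⊕0 = 0
Syndrome s8…s1 = 0111 → error at position 7.
Flip position 7: 111011100000110 → 111011000000110
Read data bits from positions 3,5,6,7,9,10,11,12,13,14,15: 11100000110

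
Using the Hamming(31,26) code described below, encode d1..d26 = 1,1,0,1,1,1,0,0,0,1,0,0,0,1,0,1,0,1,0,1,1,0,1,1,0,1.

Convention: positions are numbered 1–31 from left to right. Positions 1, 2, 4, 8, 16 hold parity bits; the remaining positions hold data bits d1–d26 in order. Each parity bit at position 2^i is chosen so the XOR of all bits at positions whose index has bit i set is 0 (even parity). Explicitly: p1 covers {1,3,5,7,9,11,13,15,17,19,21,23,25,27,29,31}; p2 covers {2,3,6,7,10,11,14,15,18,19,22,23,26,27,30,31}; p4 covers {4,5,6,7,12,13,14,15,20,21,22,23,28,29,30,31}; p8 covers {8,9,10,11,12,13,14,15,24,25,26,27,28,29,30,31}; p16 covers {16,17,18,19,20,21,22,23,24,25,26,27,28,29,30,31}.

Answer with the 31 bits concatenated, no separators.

Place data at non-parity positions: p1 p2 1 p4 1 0 1 p8 1 1 0 0 0 1 0 p16 0 0 1 0 1 0 1 0 1 1 0 1 1 0 1
p1 (pos 1,3,5,7,9,11,13,15,17,19,21,23,25,27,29,31): XOR of data positions = 1⊕1⊕1⊕1⊕0⊕0⊕0⊕0⊕1⊕1⊕1⊕1⊕0⊕1⊕1 = 0
p2 (pos 2,3,6,7,10,11,14,15,18,19,22,23,26,27,30,31): XOR of data positions = 1⊕0⊕1⊕1⊕0⊕1⊕0⊕0⊕1⊕0⊕1⊕1⊕0⊕0⊕1 = 0
p4 (pos 4,5,6,7,12,13,14,15,20,21,22,23,28,29,30,31): XOR of data positions = 1⊕0⊕1⊕0⊕0⊕1⊕0⊕0⊕1⊕0⊕1⊕1⊕1⊕0⊕1 = 0
p8 (pos 8,9,10,11,12,13,14,15,24,25,26,27,28,29,30,31): XOR of data positions = 1⊕1⊕0⊕0⊕0⊕1⊕0⊕0⊕1⊕1⊕0⊕1⊕1⊕0⊕1 = 0
p16 (pos 16,17,18,19,20,21,22,23,24,25,26,27,28,29,30,31): XOR of data positions = 0⊕0⊕1⊕0⊕1⊕0⊕1⊕0⊕1⊕1⊕0⊕1⊕1⊕0⊕1 = 0
Codeword: 0010101011000100001010101101101

0010101011000100001010101101101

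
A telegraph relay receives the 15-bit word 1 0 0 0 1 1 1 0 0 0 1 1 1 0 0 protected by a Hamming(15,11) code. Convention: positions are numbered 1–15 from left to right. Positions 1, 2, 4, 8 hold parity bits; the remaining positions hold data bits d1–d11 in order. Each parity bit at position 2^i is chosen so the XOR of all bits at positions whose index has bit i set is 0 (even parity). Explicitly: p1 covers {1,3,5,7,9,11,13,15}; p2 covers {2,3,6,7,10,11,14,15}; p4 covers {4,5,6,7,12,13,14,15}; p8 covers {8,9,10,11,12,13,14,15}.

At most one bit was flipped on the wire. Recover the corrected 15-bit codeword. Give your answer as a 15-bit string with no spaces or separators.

s1 (pos 1,3,5,7,9,11,13,15): 1⊕0⊕1⊕1⊕0⊕1⊕1⊕0 = 1
s2 (pos 2,3,6,7,10,11,14,15): 0⊕0⊕1⊕1⊕0⊕1⊕0⊕0 = 1
s4 (pos 4,5,6,7,12,13,14,15): 0⊕1⊕1⊕1⊕1⊕1⊕0⊕0 = 1
s8 (pos 8,9,10,11,12,13,14,15): 0⊕0⊕0⊕1⊕1⊕1⊕0⊕0 = 1
Syndrome s8…s1 = 1111 → error at position 15.
Flip position 15: 100011100011100 → 100011100011101

100011100011101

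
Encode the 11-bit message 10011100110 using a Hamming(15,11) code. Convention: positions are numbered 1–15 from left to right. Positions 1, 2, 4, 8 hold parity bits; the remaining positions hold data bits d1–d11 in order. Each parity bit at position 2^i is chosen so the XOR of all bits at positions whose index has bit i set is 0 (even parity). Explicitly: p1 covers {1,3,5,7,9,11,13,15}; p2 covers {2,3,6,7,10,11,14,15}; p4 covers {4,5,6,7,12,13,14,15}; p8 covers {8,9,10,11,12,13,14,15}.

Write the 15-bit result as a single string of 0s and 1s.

Place data at non-parity positions: p1 p2 1 p4 0 0 1 p8 1 1 0 0 1 1 0
p1 (pos 1,3,5,7,9,11,13,15): XOR of data positions = 1⊕0⊕1⊕1⊕0⊕1⊕0 = 0
p2 (pos 2,3,6,7,10,11,14,15): XOR of data positions = 1⊕0⊕1⊕1⊕0⊕1⊕0 = 0
p4 (pos 4,5,6,7,12,13,14,15): XOR of data positions = 0⊕0⊕1⊕0⊕1⊕1⊕0 = 1
p8 (pos 8,9,10,11,12,13,14,15): XOR of data positions = 1⊕1⊕0⊕0⊕1⊕1⊕0 = 0
Codeword: 001100101100110

001100101100110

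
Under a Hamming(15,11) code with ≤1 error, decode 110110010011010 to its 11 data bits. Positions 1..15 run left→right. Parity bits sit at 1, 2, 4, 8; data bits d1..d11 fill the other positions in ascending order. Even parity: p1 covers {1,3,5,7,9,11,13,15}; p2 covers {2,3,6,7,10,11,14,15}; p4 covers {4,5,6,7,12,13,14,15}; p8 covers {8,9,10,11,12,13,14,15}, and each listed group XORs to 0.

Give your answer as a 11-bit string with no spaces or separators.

11000011010

s1 (pos 1,3,5,7,9,11,13,15): 1⊕0⊕1⊕0⊕0⊕1⊕0⊕0 = 1
s2 (pos 2,3,6,7,10,11,14,15): 1⊕0⊕0⊕0⊕0⊕1⊕1⊕0 = 1
s4 (pos 4,5,6,7,12,13,14,15): 1⊕1⊕0⊕0⊕1⊕0⊕1⊕0 = 0
s8 (pos 8,9,10,11,12,13,14,15): 1⊕0⊕0⊕1⊕1⊕0⊕1⊕0 = 0
Syndrome s8…s1 = 0011 → error at position 3.
Flip position 3: 110110010011010 → 111110010011010
Read data bits from positions 3,5,6,7,9,10,11,12,13,14,15: 11000011010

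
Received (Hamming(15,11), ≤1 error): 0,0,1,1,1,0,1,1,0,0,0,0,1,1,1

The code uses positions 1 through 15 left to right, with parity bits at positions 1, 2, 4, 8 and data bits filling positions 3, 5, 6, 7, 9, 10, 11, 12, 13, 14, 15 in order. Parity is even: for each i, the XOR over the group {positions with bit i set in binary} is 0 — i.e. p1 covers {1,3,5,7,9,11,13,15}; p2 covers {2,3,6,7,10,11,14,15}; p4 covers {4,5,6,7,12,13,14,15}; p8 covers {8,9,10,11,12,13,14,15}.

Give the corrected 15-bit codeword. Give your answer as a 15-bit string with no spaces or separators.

s1 (pos 1,3,5,7,9,11,13,15): 0⊕1⊕1⊕1⊕0⊕0⊕1⊕1 = 1
s2 (pos 2,3,6,7,10,11,14,15): 0⊕1⊕0⊕1⊕0⊕0⊕1⊕1 = 0
s4 (pos 4,5,6,7,12,13,14,15): 1⊕1⊕0⊕1⊕0⊕1⊕1⊕1 = 0
s8 (pos 8,9,10,11,12,13,14,15): 1⊕0⊕0⊕0⊕0⊕1⊕1⊕1 = 0
Syndrome s8…s1 = 0001 → error at position 1.
Flip position 1: 001110110000111 → 101110110000111

101110110000111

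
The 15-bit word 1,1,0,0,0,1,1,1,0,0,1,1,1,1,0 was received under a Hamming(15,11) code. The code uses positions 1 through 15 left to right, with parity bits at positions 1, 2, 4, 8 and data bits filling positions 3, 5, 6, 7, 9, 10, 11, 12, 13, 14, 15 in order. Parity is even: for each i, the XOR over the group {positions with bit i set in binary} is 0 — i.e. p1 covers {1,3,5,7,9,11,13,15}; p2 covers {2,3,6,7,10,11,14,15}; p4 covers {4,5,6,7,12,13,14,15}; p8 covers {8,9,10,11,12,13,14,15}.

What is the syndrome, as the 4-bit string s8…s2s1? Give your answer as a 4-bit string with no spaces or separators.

s1 (pos 1,3,5,7,9,11,13,15): 1⊕0⊕0⊕1⊕0⊕1⊕1⊕0 = 0
s2 (pos 2,3,6,7,10,11,14,15): 1⊕0⊕1⊕1⊕0⊕1⊕1⊕0 = 1
s4 (pos 4,5,6,7,12,13,14,15): 0⊕0⊕1⊕1⊕1⊕1⊕1⊕0 = 1
s8 (pos 8,9,10,11,12,13,14,15): 1⊕0⊕0⊕1⊕1⊕1⊕1⊕0 = 1
Syndrome s8…s1 = 1110 → error at position 14.

1110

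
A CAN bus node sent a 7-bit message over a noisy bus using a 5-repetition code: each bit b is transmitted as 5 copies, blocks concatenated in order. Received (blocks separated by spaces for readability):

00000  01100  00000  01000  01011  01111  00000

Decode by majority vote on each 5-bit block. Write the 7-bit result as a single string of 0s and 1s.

0000110

Block 1 (00000): 0 ones → 0
Block 2 (01100): 2 ones → 0
Block 3 (00000): 0 ones → 0
Block 4 (01000): 1 one → 0
Block 5 (01011): 3 ones → 1
Block 6 (01111): 4 ones → 1
Block 7 (00000): 0 ones → 0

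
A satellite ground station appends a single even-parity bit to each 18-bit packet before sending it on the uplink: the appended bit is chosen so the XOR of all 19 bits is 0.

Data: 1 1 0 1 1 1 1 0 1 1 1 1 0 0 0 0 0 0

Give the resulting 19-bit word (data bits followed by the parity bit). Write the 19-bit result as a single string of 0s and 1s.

XOR of the 18 data bits: 1⊕1⊕0⊕1⊕1⊕1⊕1⊕0⊕1⊕1⊕1⊕1⊕0⊕0⊕0⊕0⊕0⊕0 = 0
Parity bit = 0 (so all 19 bits XOR to 0).

1101111011110000000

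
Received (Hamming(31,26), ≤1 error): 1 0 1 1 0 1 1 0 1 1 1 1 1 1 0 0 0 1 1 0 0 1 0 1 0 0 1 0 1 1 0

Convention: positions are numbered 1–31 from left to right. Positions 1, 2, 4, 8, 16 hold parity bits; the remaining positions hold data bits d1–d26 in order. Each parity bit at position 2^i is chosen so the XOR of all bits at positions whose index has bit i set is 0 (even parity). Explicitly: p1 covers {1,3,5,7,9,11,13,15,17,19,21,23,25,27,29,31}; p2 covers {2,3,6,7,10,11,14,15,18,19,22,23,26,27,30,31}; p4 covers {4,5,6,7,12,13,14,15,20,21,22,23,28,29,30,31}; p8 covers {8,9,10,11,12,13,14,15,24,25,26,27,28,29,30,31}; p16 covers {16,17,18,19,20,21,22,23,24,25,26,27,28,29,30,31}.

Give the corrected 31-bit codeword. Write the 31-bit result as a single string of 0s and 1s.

s1 (pos 1,3,5,7,9,11,13,15,17,19,21,23,25,27,29,31): 1⊕1⊕0⊕1⊕1⊕1⊕1⊕0⊕0⊕1⊕0⊕0⊕0⊕1⊕1⊕0 = 1
s2 (pos 2,3,6,7,10,11,14,15,18,19,22,23,26,27,30,31): 0⊕1⊕1⊕1⊕1⊕1⊕1⊕0⊕1⊕1⊕1⊕0⊕0⊕1⊕1⊕0 = 1
s4 (pos 4,5,6,7,12,13,14,15,20,21,22,23,28,29,30,31): 1⊕0⊕1⊕1⊕1⊕1⊕1⊕0⊕0⊕0⊕1⊕0⊕0⊕1⊕1⊕0 = 1
s8 (pos 8,9,10,11,12,13,14,15,24,25,26,27,28,29,30,31): 0⊕1⊕1⊕1⊕1⊕1⊕1⊕0⊕1⊕0⊕0⊕1⊕0⊕1⊕1⊕0 = 0
s16 (pos 16,17,18,19,20,21,22,23,24,25,26,27,28,29,30,31): 0⊕0⊕1⊕1⊕0⊕0⊕1⊕0⊕1⊕0⊕0⊕1⊕0⊕1⊕1⊕0 = 1
Syndrome s16…s1 = 10111 → error at position 23.
Flip position 23: 1011011011111100011001010010110 → 1011011011111100011001110010110

1011011011111100011001110010110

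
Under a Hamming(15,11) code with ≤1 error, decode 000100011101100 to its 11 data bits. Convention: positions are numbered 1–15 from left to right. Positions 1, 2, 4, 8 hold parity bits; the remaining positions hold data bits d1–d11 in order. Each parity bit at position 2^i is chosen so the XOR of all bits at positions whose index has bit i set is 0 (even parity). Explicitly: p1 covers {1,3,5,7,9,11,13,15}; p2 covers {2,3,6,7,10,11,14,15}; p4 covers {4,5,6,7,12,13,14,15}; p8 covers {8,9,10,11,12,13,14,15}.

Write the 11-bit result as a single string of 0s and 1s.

s1 (pos 1,3,5,7,9,11,13,15): 0⊕0⊕0⊕0⊕1⊕0⊕1⊕0 = 0
s2 (pos 2,3,6,7,10,11,14,15): 0⊕0⊕0⊕0⊕1⊕0⊕0⊕0 = 1
s4 (pos 4,5,6,7,12,13,14,15): 1⊕0⊕0⊕0⊕1⊕1⊕0⊕0 = 1
s8 (pos 8,9,10,11,12,13,14,15): 1⊕1⊕1⊕0⊕1⊕1⊕0⊕0 = 1
Syndrome s8…s1 = 1110 → error at position 14.
Flip position 14: 000100011101100 → 000100011101110
Read data bits from positions 3,5,6,7,9,10,11,12,13,14,15: 00001101110

00001101110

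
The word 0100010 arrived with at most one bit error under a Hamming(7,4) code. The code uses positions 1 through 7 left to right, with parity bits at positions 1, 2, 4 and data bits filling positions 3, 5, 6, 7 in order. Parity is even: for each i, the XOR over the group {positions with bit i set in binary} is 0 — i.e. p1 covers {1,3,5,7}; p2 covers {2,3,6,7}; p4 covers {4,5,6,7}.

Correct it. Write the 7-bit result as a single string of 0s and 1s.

s1 (pos 1,3,5,7): 0⊕0⊕0⊕0 = 0
s2 (pos 2,3,6,7): 1⊕0⊕1⊕0 = 0
s4 (pos 4,5,6,7): 0⊕0⊕1⊕0 = 1
Syndrome s4…s1 = 100 → error at position 4.
Flip position 4: 0100010 → 0101010

0101010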